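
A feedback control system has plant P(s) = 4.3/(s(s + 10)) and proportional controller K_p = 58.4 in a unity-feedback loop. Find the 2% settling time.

T_s ≈ 0.8 s

From 1 + K_pP(s) = 0: s² + 10s + 251.1 = 0 ⇒ ω_n = 15.85, ζ = 0.3155.
2% settling time T_s ≈ 4/(ζω_n) = 4/5 = 0.8 s.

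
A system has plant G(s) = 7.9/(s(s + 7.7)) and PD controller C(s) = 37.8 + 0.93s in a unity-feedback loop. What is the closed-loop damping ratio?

ζ = 0.435

Forward path: (37.8 + 0.93s)·7.9/(s(s+7.7)). The closed-loop characteristic equation is s² + (7.7 + 7.9·0.93)s + 7.9·37.8 = 0.
That is s² + 15.05s + 298.6 = 0, so ω_n = 17.28 rad/s and ζ = 15.05/(2·17.28) = 0.4354.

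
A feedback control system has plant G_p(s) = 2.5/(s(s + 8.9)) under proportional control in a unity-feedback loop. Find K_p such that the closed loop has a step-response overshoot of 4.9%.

K_p = 16.5

From %OS = 100·exp(−πζ/√(1−ζ²)) = 4.9%, ζ = −ln(0.049)/√(π²+ln²(0.049)) = 0.6925.
Characteristic equation s² + 8.9s + 2.5K_p = 0 gives ζ = 8.9/(2√(2.5K_p)).
Setting ζ = 0.6925: √(2.5K_p) = 8.9/(2·0.6925) = 6.426, so K_p = 41.29/2.5 = 16.5.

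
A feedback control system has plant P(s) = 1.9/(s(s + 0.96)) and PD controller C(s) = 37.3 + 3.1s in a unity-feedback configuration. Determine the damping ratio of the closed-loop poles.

Forward path: (37.3 + 3.1s)·1.9/(s(s+0.96)). The closed-loop characteristic equation is s² + (0.96 + 1.9·3.1)s + 1.9·37.3 = 0.
That is s² + 6.85s + 70.87 = 0, so ω_n = 8.418 rad/s and ζ = 6.85/(2·8.418) = 0.4068.

ζ = 0.407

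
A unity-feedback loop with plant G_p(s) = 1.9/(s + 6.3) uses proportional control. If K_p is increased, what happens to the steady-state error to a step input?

decrease

The position error constant K_pos = K_p·G_p(0) grows with K_p, and e_ss = 1/(1+K_pos) falls.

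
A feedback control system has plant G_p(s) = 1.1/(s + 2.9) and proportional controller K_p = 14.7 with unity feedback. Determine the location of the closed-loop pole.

Closed-loop transfer function: T(s) = K_p·G_p(s)/(1 + K_p·G_p(s)) = 16.17/(s + 2.9 + 16.17) = 16.17/(s + 19.07).
The closed-loop pole is at s = −19.07.

s = -19.07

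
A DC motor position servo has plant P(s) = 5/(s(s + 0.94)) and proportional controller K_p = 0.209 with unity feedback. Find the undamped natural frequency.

The closed-loop denominator is s(s+0.94) + 0.209·5 = s² + 0.94s + 1.045.
So ω_n² = 1.045 ⇒ ω_n = 1.022 rad/s, and ζ = 0.94/(2ω_n) = 0.46.

ω_n = 1.02 rad/s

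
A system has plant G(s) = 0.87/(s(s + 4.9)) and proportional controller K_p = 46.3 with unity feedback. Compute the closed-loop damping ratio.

The closed-loop denominator is s(s+4.9) + 46.3·0.87 = s² + 4.9s + 40.28.
Matching s² + 2ζω_n s + ω_n²: ω_n = √40.28 = 6.347 rad/s and 2ζω_n = 4.9, so ζ = 4.9/(2·6.347) = 0.386.

ζ = 0.386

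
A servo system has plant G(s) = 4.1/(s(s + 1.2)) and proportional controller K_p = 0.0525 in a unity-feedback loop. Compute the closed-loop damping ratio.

The closed-loop denominator is s(s+1.2) + 0.0525·4.1 = s² + 1.2s + 0.2152.
So ω_n² = 0.2152 ⇒ ω_n = 0.464 rad/s, and ζ = 1.2/(2ω_n) = 1.29.

ζ = 1.29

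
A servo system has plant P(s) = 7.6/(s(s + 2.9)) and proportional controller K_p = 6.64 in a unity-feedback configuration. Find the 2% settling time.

The closed-loop denominator s² + 2.9s + 50.46 gives ω_n = √50.46 = 7.104 and ζ = 2.9/(2ω_n) = 0.2041.
2% settling time T_s ≈ 4/(ζω_n) = 4/1.45 = 2.76 s.

T_s ≈ 2.76 s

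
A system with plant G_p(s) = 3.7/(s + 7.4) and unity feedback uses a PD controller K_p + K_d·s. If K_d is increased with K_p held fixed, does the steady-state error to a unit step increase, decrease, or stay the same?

unchanged

At s = 0 the derivative term contributes nothing: C(0) = K_p regardless of K_d, so K_pos = K_p·G_p(0) and e_ss are unchanged.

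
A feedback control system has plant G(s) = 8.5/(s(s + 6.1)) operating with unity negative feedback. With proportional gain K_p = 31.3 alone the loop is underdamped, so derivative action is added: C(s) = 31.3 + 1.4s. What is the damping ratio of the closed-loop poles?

ζ = 0.552

Forward path: (31.3 + 1.4s)·8.5/(s(s+6.1)). The closed-loop characteristic equation is s² + (6.1 + 8.5·1.4)s + 8.5·31.3 = 0.
That is s² + 18s + 266.1 = 0, so ω_n = 16.31 rad/s and ζ = 18/(2·16.31) = 0.5518.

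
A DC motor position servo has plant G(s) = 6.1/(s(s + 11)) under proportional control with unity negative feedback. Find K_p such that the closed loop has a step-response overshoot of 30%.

K_p = 38.7

From %OS = 100·exp(−πζ/√(1−ζ²)) = 30%, ζ = −ln(0.3)/√(π²+ln²(0.3)) = 0.3579.
Characteristic equation s² + 11s + 6.1K_p = 0 gives ζ = 11/(2√(6.1K_p)).
Setting ζ = 0.3579: √(6.1K_p) = 11/(2·0.3579) = 15.37, so K_p = 236.2/6.1 = 38.7.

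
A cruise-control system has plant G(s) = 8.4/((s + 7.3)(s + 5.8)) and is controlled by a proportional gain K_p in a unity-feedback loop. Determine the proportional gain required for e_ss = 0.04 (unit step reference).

Steady-state error for a unit step on this type-0 loop is 1/(1 + K_p·G(0)).
G(0) = 0.1984. Require 1/(1 + K_p·0.1984) = 0.04, so 1 + 0.1984·K_p = 25.
K_p = (25 − 1)/0.1984 = 121.

K_p = 121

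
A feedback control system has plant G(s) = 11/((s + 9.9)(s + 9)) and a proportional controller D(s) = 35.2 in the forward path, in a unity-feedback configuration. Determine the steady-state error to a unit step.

The loop is type 0. Static position error constant K_pos = D(0)·G(0) = 35.2·0.1235 = 4.346.
Steady-state error to a unit step: e_ss = 1/(1+K_pos) = 1/5.346 = 0.187.

0.187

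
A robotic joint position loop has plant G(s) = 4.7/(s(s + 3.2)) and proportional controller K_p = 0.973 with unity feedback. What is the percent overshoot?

2.89%

From 1 + K_pG(s) = 0: s² + 3.2s + 4.573 = 0 ⇒ ω_n = 2.138, ζ = 0.7482.
%OS = 100·exp(−πζ/√(1−ζ²)) = 100·exp(−π·0.7482/√0.4402) = 2.89%.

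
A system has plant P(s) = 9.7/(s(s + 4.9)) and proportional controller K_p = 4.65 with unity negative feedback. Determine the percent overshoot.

The closed-loop denominator s² + 4.9s + 45.1 gives ω_n = √45.1 = 6.716 and ζ = 4.9/(2ω_n) = 0.3648.
%OS = 100·exp(−πζ/√(1−ζ²)) = 100·exp(−π·0.3648/√0.8669) = 29.2%.

29.2%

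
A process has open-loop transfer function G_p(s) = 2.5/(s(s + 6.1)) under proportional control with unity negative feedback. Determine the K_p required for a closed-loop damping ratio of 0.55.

Closed-loop characteristic equation: s² + 6.1s + K_p·2.5 = 0.
So ω_n = √(2.5K_p) and 2ζω_n = 6.1, giving ζ = 6.1/(2√(2.5K_p)).
Setting ζ = 0.55: √(2.5K_p) = 6.1/(2·0.55) = 5.545, so K_p = 30.75/2.5 = 12.3.

K_p = 12.3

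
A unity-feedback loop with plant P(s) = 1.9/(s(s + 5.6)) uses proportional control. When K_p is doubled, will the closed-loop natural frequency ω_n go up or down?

increase

ω_n = √(1.9·K_p), which grows with K_p.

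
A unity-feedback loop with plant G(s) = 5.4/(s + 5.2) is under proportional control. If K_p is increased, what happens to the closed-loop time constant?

The closed-loop bandwidth 5.2+K_p·5.4 grows with K_p, so τ shrinks.

decrease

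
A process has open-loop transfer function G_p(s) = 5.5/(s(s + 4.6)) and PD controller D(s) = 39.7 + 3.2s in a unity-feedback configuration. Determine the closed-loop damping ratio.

ζ = 0.751

Forward path: (39.7 + 3.2s)·5.5/(s(s+4.6)). The closed-loop characteristic equation is s² + (4.6 + 5.5·3.2)s + 5.5·39.7 = 0.
That is s² + 22.2s + 218.4 = 0, so ω_n = 14.78 rad/s and ζ = 22.2/(2·14.78) = 0.7512.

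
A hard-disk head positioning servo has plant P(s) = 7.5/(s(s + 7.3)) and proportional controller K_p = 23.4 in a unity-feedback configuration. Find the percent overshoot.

40.6%

Closed-loop characteristic equation: s² + 7.3s + 175.5 = 0, so ω_n = 13.25 rad/s and ζ = 7.3/(2·13.25) = 0.2755.
%OS = 100·exp(−πζ/√(1−ζ²)) = 100·exp(−π·0.2755/√0.9241) = 40.6%.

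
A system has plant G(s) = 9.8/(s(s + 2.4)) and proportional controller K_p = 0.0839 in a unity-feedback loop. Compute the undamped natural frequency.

1 + K_p·G(s) = 0 gives s² + 2.4s + 0.8222 = 0.
Matching s² + 2ζω_n s + ω_n²: ω_n = √0.8222 = 0.9068 rad/s and 2ζω_n = 2.4, so ζ = 2.4/(2·0.9068) = 1.32.

ω_n = 0.907 rad/s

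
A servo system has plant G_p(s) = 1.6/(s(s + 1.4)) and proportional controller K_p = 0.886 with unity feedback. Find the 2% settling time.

The closed-loop denominator s² + 1.4s + 1.418 gives ω_n = √1.418 = 1.191 and ζ = 1.4/(2ω_n) = 0.5879.
2% settling time T_s ≈ 4/(ζω_n) = 4/0.7 = 5.71 s.

T_s ≈ 5.71 s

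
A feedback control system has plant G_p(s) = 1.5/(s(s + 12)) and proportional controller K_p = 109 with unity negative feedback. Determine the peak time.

T_p = 0.278 s

The closed-loop denominator s² + 12s + 163.5 gives ω_n = √163.5 = 12.79 and ζ = 12/(2ω_n) = 0.4692.
Damped frequency ω_d = ω_n√(1−ζ²) = 11.29 rad/s, so peak time T_p = π/ω_d = 0.278 s.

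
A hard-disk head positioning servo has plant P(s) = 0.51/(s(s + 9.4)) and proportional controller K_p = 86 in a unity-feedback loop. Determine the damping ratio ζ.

The closed-loop denominator is s(s+9.4) + 86·0.51 = s² + 9.4s + 43.86.
Matching s² + 2ζω_n s + ω_n²: ω_n = √43.86 = 6.623 rad/s and 2ζω_n = 9.4, so ζ = 9.4/(2·6.623) = 0.71.

ζ = 0.71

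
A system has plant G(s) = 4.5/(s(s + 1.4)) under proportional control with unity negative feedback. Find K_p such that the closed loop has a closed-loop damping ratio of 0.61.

Closed-loop characteristic equation: s² + 1.4s + K_p·4.5 = 0.
So ω_n = √(4.5K_p) and 2ζω_n = 1.4, giving ζ = 1.4/(2√(4.5K_p)).
Setting ζ = 0.61: √(4.5K_p) = 1.4/(2·0.61) = 1.148, so K_p = 1.317/4.5 = 0.293.

K_p = 0.293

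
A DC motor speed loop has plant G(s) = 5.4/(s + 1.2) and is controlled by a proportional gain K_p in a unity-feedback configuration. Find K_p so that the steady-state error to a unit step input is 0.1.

K_p = 2

For a type-0 loop with proportional control, e_ss = 1/(1 + K_p·G(0)).
G(0) = 4.5. Require 1/(1 + K_p·4.5) = 0.1, so 1 + 4.5·K_p = 10.
K_p = (10 − 1)/4.5 = 2.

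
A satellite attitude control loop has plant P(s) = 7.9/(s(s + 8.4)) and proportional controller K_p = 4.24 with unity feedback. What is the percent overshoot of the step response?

3.64%

The closed-loop denominator s² + 8.4s + 33.5 gives ω_n = √33.5 = 5.788 and ζ = 8.4/(2ω_n) = 0.7257.
%OS = 100·exp(−πζ/√(1−ζ²)) = 100·exp(−π·0.7257/√0.4734) = 3.64%.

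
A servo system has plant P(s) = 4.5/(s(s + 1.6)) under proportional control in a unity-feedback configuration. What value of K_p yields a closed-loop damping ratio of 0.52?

Closed-loop characteristic equation: s² + 1.6s + K_p·4.5 = 0.
So ω_n = √(4.5K_p) and 2ζω_n = 1.6, giving ζ = 1.6/(2√(4.5K_p)).
Setting ζ = 0.52: √(4.5K_p) = 1.6/(2·0.52) = 1.538, so K_p = 2.367/4.5 = 0.526.

K_p = 0.526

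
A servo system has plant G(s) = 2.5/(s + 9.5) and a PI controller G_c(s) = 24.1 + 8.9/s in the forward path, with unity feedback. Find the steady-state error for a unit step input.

0

The open loop G_c(s)G(s) has a pole at the origin (type 1), so the static position error constant is infinite and e_ss = 1/(1+∞) = 0.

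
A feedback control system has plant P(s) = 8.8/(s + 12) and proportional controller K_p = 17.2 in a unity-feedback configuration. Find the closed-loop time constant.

Closed-loop transfer function: T(s) = K_p·P(s)/(1 + K_p·P(s)) = 151.4/(s + 12 + 151.4) = 151.4/(s + 163.4).
Time constant τ = 1/163.4 = 0.00612 s.

τ = 0.00612 s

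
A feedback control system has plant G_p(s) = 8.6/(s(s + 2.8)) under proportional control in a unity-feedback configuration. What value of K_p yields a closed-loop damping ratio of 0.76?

Closed-loop characteristic equation: s² + 2.8s + K_p·8.6 = 0.
So ω_n = √(8.6K_p) and 2ζω_n = 2.8, giving ζ = 2.8/(2√(8.6K_p)).
Setting ζ = 0.76: √(8.6K_p) = 2.8/(2·0.76) = 1.842, so K_p = 3.393/8.6 = 0.395.

K_p = 0.395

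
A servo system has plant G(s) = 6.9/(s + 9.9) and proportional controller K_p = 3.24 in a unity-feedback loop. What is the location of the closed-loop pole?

s = -32.26

Closed-loop transfer function: T(s) = K_p·G(s)/(1 + K_p·G(s)) = 22.36/(s + 9.9 + 22.36) = 22.36/(s + 32.26).
The closed-loop pole is at s = −32.26.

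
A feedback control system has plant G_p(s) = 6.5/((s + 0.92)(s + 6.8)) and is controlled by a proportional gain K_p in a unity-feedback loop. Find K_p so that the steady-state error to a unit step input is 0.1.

For a type-0 loop with proportional control, e_ss = 1/(1 + K_p·G_p(0)).
G_p(0) = 1.039. Require 1/(1 + K_p·1.039) = 0.1, so 1 + 1.039·K_p = 10.
K_p = (10 − 1)/1.039 = 8.66.

K_p = 8.66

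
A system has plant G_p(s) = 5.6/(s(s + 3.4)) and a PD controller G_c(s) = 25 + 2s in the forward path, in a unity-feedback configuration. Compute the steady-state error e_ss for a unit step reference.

0

The open loop G_c(s)G_p(s) has a pole at the origin (type 1), so the static position error constant is infinite and e_ss = 1/(1+∞) = 0.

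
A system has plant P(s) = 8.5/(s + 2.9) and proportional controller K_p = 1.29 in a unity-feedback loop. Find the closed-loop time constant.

τ = 0.0721 s

Closed-loop transfer function: T(s) = K_p·P(s)/(1 + K_p·P(s)) = 10.96/(s + 2.9 + 10.96) = 10.96/(s + 13.87).
Time constant τ = 1/13.87 = 0.0721 s.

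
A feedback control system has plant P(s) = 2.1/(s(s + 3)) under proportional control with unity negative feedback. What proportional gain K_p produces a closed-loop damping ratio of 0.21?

K_p = 24.3

Closed-loop characteristic equation: s² + 3s + K_p·2.1 = 0.
So ω_n = √(2.1K_p) and 2ζω_n = 3, giving ζ = 3/(2√(2.1K_p)).
Setting ζ = 0.21: √(2.1K_p) = 3/(2·0.21) = 7.143, so K_p = 51.02/2.1 = 24.3.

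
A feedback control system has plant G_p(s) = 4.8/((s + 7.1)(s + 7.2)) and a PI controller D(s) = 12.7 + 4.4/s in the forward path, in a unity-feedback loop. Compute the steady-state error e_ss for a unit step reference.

The open loop D(s)G_p(s) has a pole at the origin (type 1), so the static position error constant is infinite and e_ss = 1/(1+∞) = 0.

0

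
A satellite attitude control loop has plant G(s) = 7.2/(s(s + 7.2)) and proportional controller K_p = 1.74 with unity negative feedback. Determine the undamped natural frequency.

The closed-loop denominator is s(s+7.2) + 1.74·7.2 = s² + 7.2s + 12.53.
Matching s² + 2ζω_n s + ω_n²: ω_n = √12.53 = 3.539 rad/s and 2ζω_n = 7.2, so ζ = 7.2/(2·3.539) = 1.02.

ω_n = 3.54 rad/s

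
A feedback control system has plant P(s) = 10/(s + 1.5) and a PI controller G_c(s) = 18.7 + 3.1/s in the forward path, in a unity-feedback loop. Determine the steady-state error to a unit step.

0

The open loop G_c(s)P(s) has a pole at the origin (type 1), so the static position error constant is infinite and e_ss = 1/(1+∞) = 0.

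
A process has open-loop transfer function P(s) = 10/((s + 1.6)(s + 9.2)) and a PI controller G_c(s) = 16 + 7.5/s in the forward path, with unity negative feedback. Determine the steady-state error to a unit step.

The open loop G_c(s)P(s) has a pole at the origin (type 1), so the static position error constant is infinite and e_ss = 1/(1+∞) = 0.

0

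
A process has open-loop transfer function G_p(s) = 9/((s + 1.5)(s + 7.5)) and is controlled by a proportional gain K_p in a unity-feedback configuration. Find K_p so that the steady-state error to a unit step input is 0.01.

Steady-state error for a unit step on this type-0 loop is 1/(1 + K_p·G_p(0)).
G_p(0) = 0.8. Require 1/(1 + K_p·0.8) = 0.01, so 1 + 0.8·K_p = 100.
K_p = (100 − 1)/0.8 = 124.

K_p = 124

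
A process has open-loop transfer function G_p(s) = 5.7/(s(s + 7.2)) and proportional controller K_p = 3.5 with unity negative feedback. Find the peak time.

The closed-loop denominator s² + 7.2s + 19.95 gives ω_n = √19.95 = 4.467 and ζ = 7.2/(2ω_n) = 0.806.
Damped frequency ω_d = ω_n√(1−ζ²) = 2.644 rad/s, so peak time T_p = π/ω_d = 1.19 s.

T_p = 1.19 s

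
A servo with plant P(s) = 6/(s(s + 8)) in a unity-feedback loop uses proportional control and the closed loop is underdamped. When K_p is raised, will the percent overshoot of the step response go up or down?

Characteristic equation s² + 8s + K_p·6 = 0: raising K_p raises ω_n while 2ζω_n = 8 is fixed, so ζ falls and overshoot grows.

increase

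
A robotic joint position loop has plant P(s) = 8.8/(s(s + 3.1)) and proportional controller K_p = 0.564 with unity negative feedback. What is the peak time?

T_p = 1.96 s

Closed-loop characteristic equation: s² + 3.1s + 4.963 = 0, so ω_n = 2.228 rad/s and ζ = 3.1/(2·2.228) = 0.6957.
Damped frequency ω_d = ω_n√(1−ζ²) = 1.6 rad/s, so peak time T_p = π/ω_d = 1.96 s.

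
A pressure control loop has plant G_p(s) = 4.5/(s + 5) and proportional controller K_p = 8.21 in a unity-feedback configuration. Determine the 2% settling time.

T_s ≈ 0.0954 s

Closed-loop transfer function: T(s) = K_p·G_p(s)/(1 + K_p·G_p(s)) = 36.95/(s + 5 + 36.95) = 36.95/(s + 41.95).
Time constant τ = 1/41.95 = 0.02384 s, so the 2% settling time is about 4τ = 0.0954 s.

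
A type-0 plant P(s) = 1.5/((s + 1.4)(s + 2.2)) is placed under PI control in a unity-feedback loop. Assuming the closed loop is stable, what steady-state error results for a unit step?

The PI controller's integrator makes the forward path type 1, so e_ss to a step is zero.

0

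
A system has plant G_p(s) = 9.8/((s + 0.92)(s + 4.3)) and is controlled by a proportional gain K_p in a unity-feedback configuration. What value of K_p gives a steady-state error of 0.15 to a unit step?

K_p = 2.29

Steady-state error for a unit step on this type-0 loop is 1/(1 + K_p·G_p(0)).
G_p(0) = 2.477. Require 1/(1 + K_p·2.477) = 0.15, so 1 + 2.477·K_p = 6.667.
K_p = (6.667 − 1)/2.477 = 2.29.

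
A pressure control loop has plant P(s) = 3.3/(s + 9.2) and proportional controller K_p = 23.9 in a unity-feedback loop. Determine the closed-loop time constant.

Closed-loop transfer function: T(s) = K_p·P(s)/(1 + K_p·P(s)) = 78.87/(s + 9.2 + 78.87) = 78.87/(s + 88.07).
Time constant τ = 1/88.07 = 0.0114 s.

τ = 0.0114 s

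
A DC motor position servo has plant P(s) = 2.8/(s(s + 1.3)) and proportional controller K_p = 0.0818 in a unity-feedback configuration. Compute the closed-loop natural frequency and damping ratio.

1 + K_p·P(s) = 0 gives s² + 1.3s + 0.229 = 0.
Matching s² + 2ζω_n s + ω_n²: ω_n = √0.229 = 0.4786 rad/s and 2ζω_n = 1.3, so ζ = 1.3/(2·0.4786) = 1.36.

ω_n = 0.479 rad/s, ζ = 1.36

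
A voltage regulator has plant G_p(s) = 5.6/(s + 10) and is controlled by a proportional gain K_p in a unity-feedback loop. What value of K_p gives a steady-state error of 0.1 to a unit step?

K_p = 16.1

For a type-0 loop with proportional control, e_ss = 1/(1 + K_p·G_p(0)).
G_p(0) = 0.56. Require 1/(1 + K_p·0.56) = 0.1, so 1 + 0.56·K_p = 10.
K_p = (10 − 1)/0.56 = 16.1.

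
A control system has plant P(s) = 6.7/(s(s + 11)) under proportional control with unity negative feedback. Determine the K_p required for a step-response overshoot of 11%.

K_p = 13.7

From %OS = 100·exp(−πζ/√(1−ζ²)) = 11%, ζ = −ln(0.11)/√(π²+ln²(0.11)) = 0.5749.
Characteristic equation s² + 11s + 6.7K_p = 0 gives ζ = 11/(2√(6.7K_p)).
Setting ζ = 0.5749: √(6.7K_p) = 11/(2·0.5749) = 9.567, so K_p = 91.53/6.7 = 13.7.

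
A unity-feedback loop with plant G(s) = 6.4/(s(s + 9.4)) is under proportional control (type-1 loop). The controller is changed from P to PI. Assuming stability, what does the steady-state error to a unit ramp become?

The integrator raises the loop to type 2, so K_v → ∞ and e_ss to a ramp is zero.

0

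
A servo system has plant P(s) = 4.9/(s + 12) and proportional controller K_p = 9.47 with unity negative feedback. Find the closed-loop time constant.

Closed-loop transfer function: T(s) = K_p·P(s)/(1 + K_p·P(s)) = 46.4/(s + 12 + 46.4) = 46.4/(s + 58.4).
Time constant τ = 1/58.4 = 0.0171 s.

τ = 0.0171 s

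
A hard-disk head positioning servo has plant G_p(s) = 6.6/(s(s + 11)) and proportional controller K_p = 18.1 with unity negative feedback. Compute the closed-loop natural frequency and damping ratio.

1 + K_p·G_p(s) = 0 gives s² + 11s + 119.5 = 0.
Matching s² + 2ζω_n s + ω_n²: ω_n = √119.5 = 10.93 rad/s and 2ζω_n = 11, so ζ = 11/(2·10.93) = 0.503.

ω_n = 10.9 rad/s, ζ = 0.503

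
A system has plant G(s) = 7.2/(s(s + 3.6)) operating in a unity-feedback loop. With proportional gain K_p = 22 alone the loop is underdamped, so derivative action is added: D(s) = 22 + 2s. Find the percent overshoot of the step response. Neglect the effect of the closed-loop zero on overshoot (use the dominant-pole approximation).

Forward path: (22 + 2s)·7.2/(s(s+3.6)). The closed-loop characteristic equation is s² + (3.6 + 7.2·2)s + 7.2·22 = 0.
That is s² + 18s + 158.4 = 0, so ω_n = 12.59 rad/s and ζ = 18/(2·12.59) = 0.7151.
%OS = 100·exp(−πζ/√(1−ζ²)) = 4.02%.

4.02%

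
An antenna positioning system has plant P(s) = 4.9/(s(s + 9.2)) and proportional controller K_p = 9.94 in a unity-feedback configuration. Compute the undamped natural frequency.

ω_n = 6.98 rad/s

1 + K_p·P(s) = 0 gives s² + 9.2s + 48.71 = 0.
So ω_n² = 48.71 ⇒ ω_n = 6.979 rad/s, and ζ = 9.2/(2ω_n) = 0.659.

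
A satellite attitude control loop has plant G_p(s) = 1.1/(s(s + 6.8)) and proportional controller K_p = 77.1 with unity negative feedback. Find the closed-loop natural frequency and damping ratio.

1 + K_p·G_p(s) = 0 gives s² + 6.8s + 84.81 = 0.
Matching s² + 2ζω_n s + ω_n²: ω_n = √84.81 = 9.209 rad/s and 2ζω_n = 6.8, so ζ = 6.8/(2·9.209) = 0.369.

ω_n = 9.21 rad/s, ζ = 0.369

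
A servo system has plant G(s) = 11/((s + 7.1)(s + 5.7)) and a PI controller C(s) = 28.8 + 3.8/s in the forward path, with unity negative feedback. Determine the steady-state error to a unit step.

0

The open loop C(s)G(s) has a pole at the origin (type 1), so the static position error constant is infinite and e_ss = 1/(1+∞) = 0.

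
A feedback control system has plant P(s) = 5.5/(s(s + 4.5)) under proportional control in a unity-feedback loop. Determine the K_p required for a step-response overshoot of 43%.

K_p = 13.7

From %OS = 100·exp(−πζ/√(1−ζ²)) = 43%, ζ = −ln(0.43)/√(π²+ln²(0.43)) = 0.2594.
Characteristic equation s² + 4.5s + 5.5K_p = 0 gives ζ = 4.5/(2√(5.5K_p)).
Setting ζ = 0.2594: √(5.5K_p) = 4.5/(2·0.2594) = 8.672, so K_p = 75.21/5.5 = 13.7.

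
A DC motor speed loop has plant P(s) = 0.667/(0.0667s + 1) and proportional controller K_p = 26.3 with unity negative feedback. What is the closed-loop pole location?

s = -278

Closed loop: T(s) = K_p·P/(1+K_p·P) = 17.54/(0.0667s + 1 + 17.54), with pole at s = −(1 + 17.54)/0.0667 = −278.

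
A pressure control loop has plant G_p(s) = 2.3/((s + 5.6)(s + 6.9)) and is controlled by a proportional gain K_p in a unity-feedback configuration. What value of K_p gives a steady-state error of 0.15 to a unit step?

Steady-state error for a unit step on this type-0 loop is 1/(1 + K_p·G_p(0)).
G_p(0) = 0.05952. Require 1/(1 + K_p·0.05952) = 0.15, so 1 + 0.05952·K_p = 6.667.
K_p = (6.667 − 1)/0.05952 = 95.2.

K_p = 95.2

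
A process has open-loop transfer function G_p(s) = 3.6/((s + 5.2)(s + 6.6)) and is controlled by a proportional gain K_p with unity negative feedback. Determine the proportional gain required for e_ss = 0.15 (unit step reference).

The loop is type 0, so e_ss(step) = 1/(1 + K_pos) with K_pos = K_p·G_p(0).
G_p(0) = 0.1049. Require 1/(1 + K_p·0.1049) = 0.15, so 1 + 0.1049·K_p = 6.667.
K_p = (6.667 − 1)/0.1049 = 54.

K_p = 54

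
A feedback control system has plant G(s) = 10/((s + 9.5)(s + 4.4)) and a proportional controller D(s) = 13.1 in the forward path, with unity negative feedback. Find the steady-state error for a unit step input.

0.242

The loop is type 0. Static position error constant K_pos = D(0)·G(0) = 13.1·0.2392 = 3.134.
Steady-state error to a unit step: e_ss = 1/(1+K_pos) = 1/4.134 = 0.242.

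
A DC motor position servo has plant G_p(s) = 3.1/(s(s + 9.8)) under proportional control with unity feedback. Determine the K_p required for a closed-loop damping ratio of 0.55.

K_p = 25.6

Closed-loop characteristic equation: s² + 9.8s + K_p·3.1 = 0.
So ω_n = √(3.1K_p) and 2ζω_n = 9.8, giving ζ = 9.8/(2√(3.1K_p)).
Setting ζ = 0.55: √(3.1K_p) = 9.8/(2·0.55) = 8.909, so K_p = 79.37/3.1 = 25.6.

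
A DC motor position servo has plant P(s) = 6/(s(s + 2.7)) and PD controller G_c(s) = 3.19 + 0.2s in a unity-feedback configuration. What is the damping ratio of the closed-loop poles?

Forward path: (3.19 + 0.2s)·6/(s(s+2.7)). The closed-loop characteristic equation is s² + (2.7 + 6·0.2)s + 6·3.19 = 0.
That is s² + 3.9s + 19.14 = 0, so ω_n = 4.375 rad/s and ζ = 3.9/(2·4.375) = 0.4457.

ζ = 0.446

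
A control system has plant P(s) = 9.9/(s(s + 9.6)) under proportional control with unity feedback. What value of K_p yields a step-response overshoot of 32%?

From %OS = 100·exp(−πζ/√(1−ζ²)) = 32%, ζ = −ln(0.32)/√(π²+ln²(0.32)) = 0.341.
Characteristic equation s² + 9.6s + 9.9K_p = 0 gives ζ = 9.6/(2√(9.9K_p)).
Setting ζ = 0.341: √(9.9K_p) = 9.6/(2·0.341) = 14.08, so K_p = 198.2/9.9 = 20.

K_p = 20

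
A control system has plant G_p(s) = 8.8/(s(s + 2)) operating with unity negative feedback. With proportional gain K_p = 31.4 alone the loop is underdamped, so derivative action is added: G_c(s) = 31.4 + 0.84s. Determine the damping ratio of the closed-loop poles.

Forward path: (31.4 + 0.84s)·8.8/(s(s+2)). The closed-loop characteristic equation is s² + (2 + 8.8·0.84)s + 8.8·31.4 = 0.
That is s² + 9.392s + 276.3 = 0, so ω_n = 16.62 rad/s and ζ = 9.392/(2·16.62) = 0.2825.

ζ = 0.283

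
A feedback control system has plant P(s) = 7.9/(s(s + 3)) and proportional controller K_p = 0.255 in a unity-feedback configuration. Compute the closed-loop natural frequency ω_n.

ω_n = 1.42 rad/s

The closed-loop denominator is s(s+3) + 0.255·7.9 = s² + 3s + 2.014.
Matching s² + 2ζω_n s + ω_n²: ω_n = √2.014 = 1.419 rad/s and 2ζω_n = 3, so ζ = 3/(2·1.419) = 1.06.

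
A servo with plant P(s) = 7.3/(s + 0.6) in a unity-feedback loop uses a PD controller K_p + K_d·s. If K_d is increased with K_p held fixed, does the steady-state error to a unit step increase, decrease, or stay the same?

unchanged

K_d affects only the transient (the s-coefficient); the DC loop gain, and hence e_ss, depends only on K_p.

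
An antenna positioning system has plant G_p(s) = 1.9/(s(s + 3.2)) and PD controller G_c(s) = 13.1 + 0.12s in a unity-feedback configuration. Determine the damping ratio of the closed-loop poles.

Forward path: (13.1 + 0.12s)·1.9/(s(s+3.2)). The closed-loop characteristic equation is s² + (3.2 + 1.9·0.12)s + 1.9·13.1 = 0.
That is s² + 3.428s + 24.89 = 0, so ω_n = 4.989 rad/s and ζ = 3.428/(2·4.989) = 0.3436.

ζ = 0.344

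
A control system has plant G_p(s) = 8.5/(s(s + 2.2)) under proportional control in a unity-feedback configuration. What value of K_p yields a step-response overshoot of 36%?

From %OS = 100·exp(−πζ/√(1−ζ²)) = 36%, ζ = −ln(0.36)/√(π²+ln²(0.36)) = 0.3093.
Characteristic equation s² + 2.2s + 8.5K_p = 0 gives ζ = 2.2/(2√(8.5K_p)).
Setting ζ = 0.3093: √(8.5K_p) = 2.2/(2·0.3093) = 3.557, so K_p = 12.65/8.5 = 1.49.

K_p = 1.49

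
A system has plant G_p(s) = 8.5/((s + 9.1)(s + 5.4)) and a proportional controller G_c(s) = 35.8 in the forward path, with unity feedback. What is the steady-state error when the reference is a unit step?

The loop is type 0. Static position error constant K_pos = G_c(0)·G_p(0) = 35.8·0.173 = 6.193.
Steady-state error to a unit step: e_ss = 1/(1+K_pos) = 1/7.193 = 0.139.

0.139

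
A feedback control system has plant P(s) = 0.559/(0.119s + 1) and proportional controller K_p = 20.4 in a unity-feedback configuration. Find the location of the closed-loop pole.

s = -104.2

Closed loop: T(s) = K_p·P/(1+K_p·P) = 11.4/(0.119s + 1 + 11.4), with pole at s = −(1 + 11.4)/0.119 = −104.2.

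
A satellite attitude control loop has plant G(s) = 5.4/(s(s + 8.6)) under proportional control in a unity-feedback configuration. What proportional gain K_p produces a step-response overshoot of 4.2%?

From %OS = 100·exp(−πζ/√(1−ζ²)) = 4.2%, ζ = −ln(0.042)/√(π²+ln²(0.042)) = 0.7103.
Characteristic equation s² + 8.6s + 5.4K_p = 0 gives ζ = 8.6/(2√(5.4K_p)).
Setting ζ = 0.7103: √(5.4K_p) = 8.6/(2·0.7103) = 6.054, so K_p = 36.65/5.4 = 6.79.

K_p = 6.79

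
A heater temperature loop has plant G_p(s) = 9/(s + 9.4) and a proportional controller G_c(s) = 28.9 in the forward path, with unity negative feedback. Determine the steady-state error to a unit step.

The loop is type 0. Static position error constant K_pos = G_c(0)·G_p(0) = 28.9·0.9574 = 27.67.
Steady-state error to a unit step: e_ss = 1/(1+K_pos) = 1/28.67 = 0.0349.

0.0349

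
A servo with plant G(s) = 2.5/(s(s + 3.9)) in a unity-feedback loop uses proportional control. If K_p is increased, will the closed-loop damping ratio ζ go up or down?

ζ = 3.9/(2√(2.5K_p)); increasing K_p raises the denominator, so ζ falls.

decrease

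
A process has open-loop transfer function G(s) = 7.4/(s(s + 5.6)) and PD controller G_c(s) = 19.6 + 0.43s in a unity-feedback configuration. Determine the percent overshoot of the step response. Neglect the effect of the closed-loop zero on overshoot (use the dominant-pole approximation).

29.2%

Forward path: (19.6 + 0.43s)·7.4/(s(s+5.6)). The closed-loop characteristic equation is s² + (5.6 + 7.4·0.43)s + 7.4·19.6 = 0.
That is s² + 8.782s + 145 = 0, so ω_n = 12.04 rad/s and ζ = 8.782/(2·12.04) = 0.3646.
%OS = 100·exp(−πζ/√(1−ζ²)) = 29.2%.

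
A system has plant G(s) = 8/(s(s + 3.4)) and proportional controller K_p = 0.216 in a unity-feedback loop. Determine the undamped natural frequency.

ω_n = 1.31 rad/s

The closed-loop denominator is s(s+3.4) + 0.216·8 = s² + 3.4s + 1.728.
So ω_n² = 1.728 ⇒ ω_n = 1.315 rad/s, and ζ = 3.4/(2ω_n) = 1.29.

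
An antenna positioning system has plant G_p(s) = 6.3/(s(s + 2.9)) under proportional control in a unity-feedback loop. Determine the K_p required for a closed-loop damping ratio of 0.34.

K_p = 2.89

Closed-loop characteristic equation: s² + 2.9s + K_p·6.3 = 0.
So ω_n = √(6.3K_p) and 2ζω_n = 2.9, giving ζ = 2.9/(2√(6.3K_p)).
Setting ζ = 0.34: √(6.3K_p) = 2.9/(2·0.34) = 4.265, so K_p = 18.19/6.3 = 2.89.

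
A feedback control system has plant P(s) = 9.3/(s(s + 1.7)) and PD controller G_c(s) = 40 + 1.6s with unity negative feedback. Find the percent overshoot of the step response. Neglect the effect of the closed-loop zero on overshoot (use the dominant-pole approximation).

Forward path: (40 + 1.6s)·9.3/(s(s+1.7)). The closed-loop characteristic equation is s² + (1.7 + 9.3·1.6)s + 9.3·40 = 0.
That is s² + 16.58s + 372 = 0, so ω_n = 19.29 rad/s and ζ = 16.58/(2·19.29) = 0.4298.
%OS = 100·exp(−πζ/√(1−ζ²)) = 22.4%.

22.4%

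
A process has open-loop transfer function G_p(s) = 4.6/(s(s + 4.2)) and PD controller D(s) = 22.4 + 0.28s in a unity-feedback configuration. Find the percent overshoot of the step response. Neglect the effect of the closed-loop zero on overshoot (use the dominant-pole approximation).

Forward path: (22.4 + 0.28s)·4.6/(s(s+4.2)). The closed-loop characteristic equation is s² + (4.2 + 4.6·0.28)s + 4.6·22.4 = 0.
That is s² + 5.488s + 103 = 0, so ω_n = 10.15 rad/s and ζ = 5.488/(2·10.15) = 0.2703.
%OS = 100·exp(−πζ/√(1−ζ²)) = 41.4%.

41.4%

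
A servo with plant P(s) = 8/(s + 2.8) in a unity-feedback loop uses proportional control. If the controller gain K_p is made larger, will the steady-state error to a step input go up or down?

The position error constant K_pos = K_p·P(0) grows with K_p, and e_ss = 1/(1+K_pos) falls.

decrease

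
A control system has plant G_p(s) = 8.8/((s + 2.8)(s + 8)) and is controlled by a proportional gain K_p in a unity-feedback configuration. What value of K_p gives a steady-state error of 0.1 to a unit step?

For a type-0 loop with proportional control, e_ss = 1/(1 + K_p·G_p(0)).
G_p(0) = 0.3929. Require 1/(1 + K_p·0.3929) = 0.1, so 1 + 0.3929·K_p = 10.
K_p = (10 − 1)/0.3929 = 22.9.

K_p = 22.9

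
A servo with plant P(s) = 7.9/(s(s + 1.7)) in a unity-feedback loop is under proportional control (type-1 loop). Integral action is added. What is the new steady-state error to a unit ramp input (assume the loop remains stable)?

The integrator raises the loop to type 2, so K_v → ∞ and e_ss to a ramp is zero.

0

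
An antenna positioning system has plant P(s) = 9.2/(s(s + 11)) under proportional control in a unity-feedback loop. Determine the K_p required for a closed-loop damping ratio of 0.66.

Closed-loop characteristic equation: s² + 11s + K_p·9.2 = 0.
So ω_n = √(9.2K_p) and 2ζω_n = 11, giving ζ = 11/(2√(9.2K_p)).
Setting ζ = 0.66: √(9.2K_p) = 11/(2·0.66) = 8.333, so K_p = 69.44/9.2 = 7.55.

K_p = 7.55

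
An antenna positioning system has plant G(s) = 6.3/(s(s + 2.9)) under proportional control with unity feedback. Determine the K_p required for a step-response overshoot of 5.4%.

K_p = 0.72

From %OS = 100·exp(−πζ/√(1−ζ²)) = 5.4%, ζ = −ln(0.054)/√(π²+ln²(0.054)) = 0.6806.
Characteristic equation s² + 2.9s + 6.3K_p = 0 gives ζ = 2.9/(2√(6.3K_p)).
Setting ζ = 0.6806: √(6.3K_p) = 2.9/(2·0.6806) = 2.13, so K_p = 4.538/6.3 = 0.72.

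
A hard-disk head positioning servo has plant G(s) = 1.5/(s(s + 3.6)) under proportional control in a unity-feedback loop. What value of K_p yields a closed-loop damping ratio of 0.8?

K_p = 3.37

Closed-loop characteristic equation: s² + 3.6s + K_p·1.5 = 0.
So ω_n = √(1.5K_p) and 2ζω_n = 3.6, giving ζ = 3.6/(2√(1.5K_p)).
Setting ζ = 0.8: √(1.5K_p) = 3.6/(2·0.8) = 2.25, so K_p = 5.062/1.5 = 3.37.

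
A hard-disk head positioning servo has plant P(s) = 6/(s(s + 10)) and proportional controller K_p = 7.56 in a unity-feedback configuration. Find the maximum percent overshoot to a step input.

From 1 + K_pP(s) = 0: s² + 10s + 45.36 = 0 ⇒ ω_n = 6.735, ζ = 0.7424.
%OS = 100·exp(−πζ/√(1−ζ²)) = 100·exp(−π·0.7424/√0.4489) = 3.08%.

3.08%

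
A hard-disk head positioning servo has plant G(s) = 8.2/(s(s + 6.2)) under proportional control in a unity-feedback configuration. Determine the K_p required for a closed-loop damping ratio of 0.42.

Closed-loop characteristic equation: s² + 6.2s + K_p·8.2 = 0.
So ω_n = √(8.2K_p) and 2ζω_n = 6.2, giving ζ = 6.2/(2√(8.2K_p)).
Setting ζ = 0.42: √(8.2K_p) = 6.2/(2·0.42) = 7.381, so K_p = 54.48/8.2 = 6.64.

K_p = 6.64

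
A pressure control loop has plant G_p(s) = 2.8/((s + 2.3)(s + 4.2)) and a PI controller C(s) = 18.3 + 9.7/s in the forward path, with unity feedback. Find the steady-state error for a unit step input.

The open loop C(s)G_p(s) has a pole at the origin (type 1), so the static position error constant is infinite and e_ss = 1/(1+∞) = 0.

0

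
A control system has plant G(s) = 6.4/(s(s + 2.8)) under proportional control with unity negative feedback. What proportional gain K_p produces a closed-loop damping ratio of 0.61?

Closed-loop characteristic equation: s² + 2.8s + K_p·6.4 = 0.
So ω_n = √(6.4K_p) and 2ζω_n = 2.8, giving ζ = 2.8/(2√(6.4K_p)).
Setting ζ = 0.61: √(6.4K_p) = 2.8/(2·0.61) = 2.295, so K_p = 5.267/6.4 = 0.823.

K_p = 0.823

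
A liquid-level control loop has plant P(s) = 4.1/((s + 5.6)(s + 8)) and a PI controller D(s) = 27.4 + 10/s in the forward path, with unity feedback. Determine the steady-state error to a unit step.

0

The open loop D(s)P(s) has a pole at the origin (type 1), so the static position error constant is infinite and e_ss = 1/(1+∞) = 0.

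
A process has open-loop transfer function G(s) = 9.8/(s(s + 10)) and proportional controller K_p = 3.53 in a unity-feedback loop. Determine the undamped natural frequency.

The closed-loop denominator is s(s+10) + 3.53·9.8 = s² + 10s + 34.59.
Matching s² + 2ζω_n s + ω_n²: ω_n = √34.59 = 5.882 rad/s and 2ζω_n = 10, so ζ = 10/(2·5.882) = 0.85.

ω_n = 5.88 rad/s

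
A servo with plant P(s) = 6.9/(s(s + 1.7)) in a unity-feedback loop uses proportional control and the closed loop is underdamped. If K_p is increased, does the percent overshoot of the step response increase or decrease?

increase

ζ = 1.7/(2√(6.9K_p)) decreases as K_p grows; lower damping means more overshoot.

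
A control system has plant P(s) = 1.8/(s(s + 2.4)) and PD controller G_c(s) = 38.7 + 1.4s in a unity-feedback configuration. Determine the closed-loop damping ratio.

ζ = 0.295

Forward path: (38.7 + 1.4s)·1.8/(s(s+2.4)). The closed-loop characteristic equation is s² + (2.4 + 1.8·1.4)s + 1.8·38.7 = 0.
That is s² + 4.92s + 69.66 = 0, so ω_n = 8.346 rad/s and ζ = 4.92/(2·8.346) = 0.2947.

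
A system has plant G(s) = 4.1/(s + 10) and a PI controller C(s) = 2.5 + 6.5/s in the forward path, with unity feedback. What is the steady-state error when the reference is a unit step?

The open loop C(s)G(s) has a pole at the origin (type 1), so the static position error constant is infinite and e_ss = 1/(1+∞) = 0.

0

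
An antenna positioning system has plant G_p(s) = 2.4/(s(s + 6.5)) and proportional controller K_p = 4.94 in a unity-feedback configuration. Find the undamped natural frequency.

With unity feedback the closed-loop characteristic equation is s² + 6.5s + 4.94·2.4 = s² + 6.5s + 11.86 = 0.
So ω_n² = 11.86 ⇒ ω_n = 3.443 rad/s, and ζ = 6.5/(2ω_n) = 0.944.

ω_n = 3.44 rad/s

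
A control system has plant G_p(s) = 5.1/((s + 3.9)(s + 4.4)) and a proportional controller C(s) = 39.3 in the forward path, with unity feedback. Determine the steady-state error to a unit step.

The loop is type 0. Static position error constant K_pos = C(0)·G_p(0) = 39.3·0.2972 = 11.68.
Steady-state error to a unit step: e_ss = 1/(1+K_pos) = 1/12.68 = 0.0789.

0.0789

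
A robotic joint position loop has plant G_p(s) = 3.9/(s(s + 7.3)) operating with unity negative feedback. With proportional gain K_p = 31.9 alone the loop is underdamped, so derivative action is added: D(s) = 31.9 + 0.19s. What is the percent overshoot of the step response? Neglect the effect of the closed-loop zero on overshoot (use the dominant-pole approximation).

Forward path: (31.9 + 0.19s)·3.9/(s(s+7.3)). The closed-loop characteristic equation is s² + (7.3 + 3.9·0.19)s + 3.9·31.9 = 0.
That is s² + 8.041s + 124.4 = 0, so ω_n = 11.15 rad/s and ζ = 8.041/(2·11.15) = 0.3605.
%OS = 100·exp(−πζ/√(1−ζ²)) = 29.7%.

29.7%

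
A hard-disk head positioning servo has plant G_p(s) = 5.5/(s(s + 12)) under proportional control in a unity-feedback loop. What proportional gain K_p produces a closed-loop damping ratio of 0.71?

K_p = 13

Closed-loop characteristic equation: s² + 12s + K_p·5.5 = 0.
So ω_n = √(5.5K_p) and 2ζω_n = 12, giving ζ = 12/(2√(5.5K_p)).
Setting ζ = 0.71: √(5.5K_p) = 12/(2·0.71) = 8.451, so K_p = 71.41/5.5 = 13.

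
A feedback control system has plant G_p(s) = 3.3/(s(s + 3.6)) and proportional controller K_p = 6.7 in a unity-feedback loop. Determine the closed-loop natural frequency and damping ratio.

1 + K_p·G_p(s) = 0 gives s² + 3.6s + 22.11 = 0.
Matching s² + 2ζω_n s + ω_n²: ω_n = √22.11 = 4.702 rad/s and 2ζω_n = 3.6, so ζ = 3.6/(2·4.702) = 0.383.

ω_n = 4.7 rad/s, ζ = 0.383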